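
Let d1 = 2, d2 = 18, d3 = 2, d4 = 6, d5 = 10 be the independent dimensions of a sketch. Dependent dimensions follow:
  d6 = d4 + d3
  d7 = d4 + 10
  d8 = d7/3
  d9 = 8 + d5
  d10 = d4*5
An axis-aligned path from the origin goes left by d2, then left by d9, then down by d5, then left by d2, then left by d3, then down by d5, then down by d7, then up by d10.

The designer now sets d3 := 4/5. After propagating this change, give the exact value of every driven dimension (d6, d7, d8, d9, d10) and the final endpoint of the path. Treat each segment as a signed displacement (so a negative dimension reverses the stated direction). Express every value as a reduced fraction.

d6 = 34/5
d7 = 16
d8 = 16/3
d9 = 18
d10 = 30
endpoint = (-274/5, -6)

Apply edit: d3 := 4/5
  d6 = d4 + d3 = 34/5
  d7 = d4 + 10 = 16
  d8 = d7/3 = 16/3
  d9 = 8 + d5 = 18
  d10 = d4*5 = 30
Walk from origin (0, 0):
  seg 1: left by d2 = 18 → (-18, 0)
  seg 2: left by d9 = 18 → (-36, 0)
  seg 3: down by d5 = 10 → (-36, -10)
  seg 4: left by d2 = 18 → (-54, -10)
  seg 5: left by d3 = 4/5 → (-274/5, -10)
  seg 6: down by d5 = 10 → (-274/5, -20)
  seg 7: down by d7 = 16 → (-274/5, -36)
  seg 8: up by d10 = 30 → (-274/5, -6)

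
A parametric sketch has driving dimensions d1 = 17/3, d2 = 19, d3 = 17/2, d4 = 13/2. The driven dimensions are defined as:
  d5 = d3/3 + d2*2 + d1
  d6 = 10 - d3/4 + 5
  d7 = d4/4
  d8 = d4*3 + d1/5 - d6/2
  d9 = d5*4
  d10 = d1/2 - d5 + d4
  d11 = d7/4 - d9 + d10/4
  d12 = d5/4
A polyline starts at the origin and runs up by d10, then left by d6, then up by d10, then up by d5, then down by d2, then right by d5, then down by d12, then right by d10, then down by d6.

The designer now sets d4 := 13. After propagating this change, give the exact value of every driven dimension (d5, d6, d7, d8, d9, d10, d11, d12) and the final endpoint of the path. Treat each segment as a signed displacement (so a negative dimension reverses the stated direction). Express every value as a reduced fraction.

Apply edit: d4 := 13
  d5 = d3/3 + d2*2 + d1 = 93/2
  d6 = 10 - d3/4 + 5 = 103/8
  d7 = d4/4 = 13/4
  d8 = d4*3 + d1/5 - d6/2 = 8087/240
  d9 = d5*4 = 186
  d10 = d1/2 - d5 + d4 = -92/3
  d11 = d7/4 - d9 + d10/4 = -9257/48
  d12 = d5/4 = 93/8
Walk from origin (0, 0):
  seg 1: up by d10 = -92/3 → (0, -92/3)
  seg 2: left by d6 = 103/8 → (-103/8, -92/3)
  seg 3: up by d10 = -92/3 → (-103/8, -184/3)
  seg 4: up by d5 = 93/2 → (-103/8, -89/6)
  seg 5: down by d2 = 19 → (-103/8, -203/6)
  seg 6: right by d5 = 93/2 → (269/8, -203/6)
  seg 7: down by d12 = 93/8 → (269/8, -1091/24)
  seg 8: right by d10 = -92/3 → (71/24, -1091/24)
  seg 9: down by d6 = 103/8 → (71/24, -175/3)

d5 = 93/2
d6 = 103/8
d7 = 13/4
d8 = 8087/240
d9 = 186
d10 = -92/3
d11 = -9257/48
d12 = 93/8
endpoint = (71/24, -175/3)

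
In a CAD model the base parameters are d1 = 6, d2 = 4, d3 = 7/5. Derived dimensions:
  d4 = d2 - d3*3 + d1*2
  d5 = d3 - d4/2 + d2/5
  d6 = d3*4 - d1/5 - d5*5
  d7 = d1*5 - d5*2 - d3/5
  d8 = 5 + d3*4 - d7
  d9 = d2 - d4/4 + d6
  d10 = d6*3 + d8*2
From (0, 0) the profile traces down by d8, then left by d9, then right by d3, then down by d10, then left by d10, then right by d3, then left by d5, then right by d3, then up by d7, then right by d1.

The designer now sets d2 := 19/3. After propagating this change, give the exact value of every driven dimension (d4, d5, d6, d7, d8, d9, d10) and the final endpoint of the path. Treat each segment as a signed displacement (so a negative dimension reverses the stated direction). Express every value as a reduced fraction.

d4 = 212/15
d5 = -22/5
d6 = 132/5
d7 = 963/25
d8 = -698/25
d9 = 146/5
d10 = 584/25
endpoint = (-949/25, 1077/25)

Apply edit: d2 := 19/3
  d4 = d2 - d3*3 + d1*2 = 212/15
  d5 = d3 - d4/2 + d2/5 = -22/5
  d6 = d3*4 - d1/5 - d5*5 = 132/5
  d7 = d1*5 - d5*2 - d3/5 = 963/25
  d8 = 5 + d3*4 - d7 = -698/25
  d9 = d2 - d4/4 + d6 = 146/5
  d10 = d6*3 + d8*2 = 584/25
Walk from origin (0, 0):
  seg 1: down by d8 = -698/25 → (0, 698/25)
  seg 2: left by d9 = 146/5 → (-146/5, 698/25)
  seg 3: right by d3 = 7/5 → (-139/5, 698/25)
  seg 4: down by d10 = 584/25 → (-139/5, 114/25)
  seg 5: left by d10 = 584/25 → (-1279/25, 114/25)
  seg 6: right by d3 = 7/5 → (-1244/25, 114/25)
  seg 7: left by d5 = -22/5 → (-1134/25, 114/25)
  seg 8: right by d3 = 7/5 → (-1099/25, 114/25)
  seg 9: up by d7 = 963/25 → (-1099/25, 1077/25)
  seg 10: right by d1 = 6 → (-949/25, 1077/25)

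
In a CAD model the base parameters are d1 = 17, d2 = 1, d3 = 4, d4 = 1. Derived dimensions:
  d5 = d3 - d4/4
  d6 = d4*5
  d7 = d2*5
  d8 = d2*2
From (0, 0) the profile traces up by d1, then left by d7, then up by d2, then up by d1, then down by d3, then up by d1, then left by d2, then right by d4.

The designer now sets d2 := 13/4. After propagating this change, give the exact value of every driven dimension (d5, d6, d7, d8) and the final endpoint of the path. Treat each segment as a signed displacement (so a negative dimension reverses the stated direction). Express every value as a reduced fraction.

Apply edit: d2 := 13/4
  d5 = d3 - d4/4 = 15/4
  d6 = d4*5 = 5
  d7 = d2*5 = 65/4
  d8 = d2*2 = 13/2
Walk from origin (0, 0):
  seg 1: up by d1 = 17 → (0, 17)
  seg 2: left by d7 = 65/4 → (-65/4, 17)
  seg 3: up by d2 = 13/4 → (-65/4, 81/4)
  seg 4: up by d1 = 17 → (-65/4, 149/4)
  seg 5: down by d3 = 4 → (-65/4, 133/4)
  seg 6: up by d1 = 17 → (-65/4, 201/4)
  seg 7: left by d2 = 13/4 → (-39/2, 201/4)
  seg 8: right by d4 = 1 → (-37/2, 201/4)

d5 = 15/4
d6 = 5
d7 = 65/4
d8 = 13/2
endpoint = (-37/2, 201/4)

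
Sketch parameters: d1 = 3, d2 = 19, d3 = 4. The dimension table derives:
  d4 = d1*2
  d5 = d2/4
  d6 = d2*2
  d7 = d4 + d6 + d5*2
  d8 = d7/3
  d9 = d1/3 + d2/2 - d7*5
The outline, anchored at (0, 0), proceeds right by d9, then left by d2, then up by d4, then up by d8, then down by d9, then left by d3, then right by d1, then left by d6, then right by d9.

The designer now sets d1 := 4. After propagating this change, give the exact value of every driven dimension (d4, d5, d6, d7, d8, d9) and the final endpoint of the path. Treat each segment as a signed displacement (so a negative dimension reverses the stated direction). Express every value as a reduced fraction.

Apply edit: d1 := 4
  d4 = d1*2 = 8
  d5 = d2/4 = 19/4
  d6 = d2*2 = 38
  d7 = d4 + d6 + d5*2 = 111/2
  d8 = d7/3 = 37/2
  d9 = d1/3 + d2/2 - d7*5 = -800/3
Walk from origin (0, 0):
  seg 1: right by d9 = -800/3 → (-800/3, 0)
  seg 2: left by d2 = 19 → (-857/3, 0)
  seg 3: up by d4 = 8 → (-857/3, 8)
  seg 4: up by d8 = 37/2 → (-857/3, 53/2)
  seg 5: down by d9 = -800/3 → (-857/3, 1759/6)
  seg 6: left by d3 = 4 → (-869/3, 1759/6)
  seg 7: right by d1 = 4 → (-857/3, 1759/6)
  seg 8: left by d6 = 38 → (-971/3, 1759/6)
  seg 9: right by d9 = -800/3 → (-1771/3, 1759/6)

d4 = 8
d5 = 19/4
d6 = 38
d7 = 111/2
d8 = 37/2
d9 = -800/3
endpoint = (-1771/3, 1759/6)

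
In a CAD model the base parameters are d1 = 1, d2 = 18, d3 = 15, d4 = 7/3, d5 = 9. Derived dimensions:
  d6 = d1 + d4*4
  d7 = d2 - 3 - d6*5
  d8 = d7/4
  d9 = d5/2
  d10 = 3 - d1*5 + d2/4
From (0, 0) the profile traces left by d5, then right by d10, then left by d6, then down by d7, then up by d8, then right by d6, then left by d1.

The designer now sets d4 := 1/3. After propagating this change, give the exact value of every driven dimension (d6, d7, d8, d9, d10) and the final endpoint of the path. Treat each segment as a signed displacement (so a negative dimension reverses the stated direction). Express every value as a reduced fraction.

Apply edit: d4 := 1/3
  d6 = d1 + d4*4 = 7/3
  d7 = d2 - 3 - d6*5 = 10/3
  d8 = d7/4 = 5/6
  d9 = d5/2 = 9/2
  d10 = 3 - d1*5 + d2/4 = 5/2
Walk from origin (0, 0):
  seg 1: left by d5 = 9 → (-9, 0)
  seg 2: right by d10 = 5/2 → (-13/2, 0)
  seg 3: left by d6 = 7/3 → (-53/6, 0)
  seg 4: down by d7 = 10/3 → (-53/6, -10/3)
  seg 5: up by d8 = 5/6 → (-53/6, -5/2)
  seg 6: right by d6 = 7/3 → (-13/2, -5/2)
  seg 7: left by d1 = 1 → (-15/2, -5/2)

d6 = 7/3
d7 = 10/3
d8 = 5/6
d9 = 9/2
d10 = 5/2
endpoint = (-15/2, -5/2)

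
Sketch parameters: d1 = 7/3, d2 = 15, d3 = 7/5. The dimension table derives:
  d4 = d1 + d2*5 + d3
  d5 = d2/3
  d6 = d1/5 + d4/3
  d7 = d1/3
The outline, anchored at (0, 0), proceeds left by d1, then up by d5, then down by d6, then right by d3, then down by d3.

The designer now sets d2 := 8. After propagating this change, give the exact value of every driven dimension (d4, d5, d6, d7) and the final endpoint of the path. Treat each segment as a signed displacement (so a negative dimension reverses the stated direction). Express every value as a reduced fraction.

Apply edit: d2 := 8
  d4 = d1 + d2*5 + d3 = 656/15
  d5 = d2/3 = 8/3
  d6 = d1/5 + d4/3 = 677/45
  d7 = d1/3 = 7/9
Walk from origin (0, 0):
  seg 1: left by d1 = 7/3 → (-7/3, 0)
  seg 2: up by d5 = 8/3 → (-7/3, 8/3)
  seg 3: down by d6 = 677/45 → (-7/3, -557/45)
  seg 4: right by d3 = 7/5 → (-14/15, -557/45)
  seg 5: down by d3 = 7/5 → (-14/15, -124/9)

d4 = 656/15
d5 = 8/3
d6 = 677/45
d7 = 7/9
endpoint = (-14/15, -124/9)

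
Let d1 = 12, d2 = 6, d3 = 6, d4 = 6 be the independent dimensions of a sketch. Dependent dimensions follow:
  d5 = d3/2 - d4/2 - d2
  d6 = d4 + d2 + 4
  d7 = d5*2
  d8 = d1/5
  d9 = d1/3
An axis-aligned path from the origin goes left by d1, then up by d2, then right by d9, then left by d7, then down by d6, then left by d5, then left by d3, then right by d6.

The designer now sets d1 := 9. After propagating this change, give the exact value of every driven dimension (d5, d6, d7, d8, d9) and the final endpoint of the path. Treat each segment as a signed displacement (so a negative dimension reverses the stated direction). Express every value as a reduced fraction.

d5 = -6
d6 = 16
d7 = -12
d8 = 9/5
d9 = 3
endpoint = (22, -10)

Apply edit: d1 := 9
  d5 = d3/2 - d4/2 - d2 = -6
  d6 = d4 + d2 + 4 = 16
  d7 = d5*2 = -12
  d8 = d1/5 = 9/5
  d9 = d1/3 = 3
Walk from origin (0, 0):
  seg 1: left by d1 = 9 → (-9, 0)
  seg 2: up by d2 = 6 → (-9, 6)
  seg 3: right by d9 = 3 → (-6, 6)
  seg 4: left by d7 = -12 → (6, 6)
  seg 5: down by d6 = 16 → (6, -10)
  seg 6: left by d5 = -6 → (12, -10)
  seg 7: left by d3 = 6 → (6, -10)
  seg 8: right by d6 = 16 → (22, -10)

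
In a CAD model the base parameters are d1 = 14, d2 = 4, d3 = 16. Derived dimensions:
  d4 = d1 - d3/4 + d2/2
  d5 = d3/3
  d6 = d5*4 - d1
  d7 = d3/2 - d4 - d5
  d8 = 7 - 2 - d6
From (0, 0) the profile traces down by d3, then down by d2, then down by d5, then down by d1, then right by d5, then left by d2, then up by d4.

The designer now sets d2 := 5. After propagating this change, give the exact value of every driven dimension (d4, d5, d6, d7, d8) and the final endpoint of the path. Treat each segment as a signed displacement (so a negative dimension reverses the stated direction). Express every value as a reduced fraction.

Apply edit: d2 := 5
  d4 = d1 - d3/4 + d2/2 = 25/2
  d5 = d3/3 = 16/3
  d6 = d5*4 - d1 = 22/3
  d7 = d3/2 - d4 - d5 = -59/6
  d8 = 7 - 2 - d6 = -7/3
Walk from origin (0, 0):
  seg 1: down by d3 = 16 → (0, -16)
  seg 2: down by d2 = 5 → (0, -21)
  seg 3: down by d5 = 16/3 → (0, -79/3)
  seg 4: down by d1 = 14 → (0, -121/3)
  seg 5: right by d5 = 16/3 → (16/3, -121/3)
  seg 6: left by d2 = 5 → (1/3, -121/3)
  seg 7: up by d4 = 25/2 → (1/3, -167/6)

d4 = 25/2
d5 = 16/3
d6 = 22/3
d7 = -59/6
d8 = -7/3
endpoint = (1/3, -167/6)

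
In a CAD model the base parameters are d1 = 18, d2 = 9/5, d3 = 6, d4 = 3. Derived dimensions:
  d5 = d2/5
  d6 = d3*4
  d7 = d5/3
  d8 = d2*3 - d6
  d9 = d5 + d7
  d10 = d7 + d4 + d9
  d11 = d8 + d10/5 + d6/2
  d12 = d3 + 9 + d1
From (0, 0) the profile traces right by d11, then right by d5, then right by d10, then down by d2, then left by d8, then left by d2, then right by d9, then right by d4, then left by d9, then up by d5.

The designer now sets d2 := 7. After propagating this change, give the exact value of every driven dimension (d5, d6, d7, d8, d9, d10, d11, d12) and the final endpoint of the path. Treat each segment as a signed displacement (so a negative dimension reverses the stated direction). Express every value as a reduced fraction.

d5 = 7/5
d6 = 24
d7 = 7/15
d8 = -3
d9 = 28/15
d10 = 16/3
d11 = 151/15
d12 = 33
endpoint = (79/5, -28/5)

Apply edit: d2 := 7
  d5 = d2/5 = 7/5
  d6 = d3*4 = 24
  d7 = d5/3 = 7/15
  d8 = d2*3 - d6 = -3
  d9 = d5 + d7 = 28/15
  d10 = d7 + d4 + d9 = 16/3
  d11 = d8 + d10/5 + d6/2 = 151/15
  d12 = d3 + 9 + d1 = 33
Walk from origin (0, 0):
  seg 1: right by d11 = 151/15 → (151/15, 0)
  seg 2: right by d5 = 7/5 → (172/15, 0)
  seg 3: right by d10 = 16/3 → (84/5, 0)
  seg 4: down by d2 = 7 → (84/5, -7)
  seg 5: left by d8 = -3 → (99/5, -7)
  seg 6: left by d2 = 7 → (64/5, -7)
  seg 7: right by d9 = 28/15 → (44/3, -7)
  seg 8: right by d4 = 3 → (53/3, -7)
  seg 9: left by d9 = 28/15 → (79/5, -7)
  seg 10: up by d5 = 7/5 → (79/5, -28/5)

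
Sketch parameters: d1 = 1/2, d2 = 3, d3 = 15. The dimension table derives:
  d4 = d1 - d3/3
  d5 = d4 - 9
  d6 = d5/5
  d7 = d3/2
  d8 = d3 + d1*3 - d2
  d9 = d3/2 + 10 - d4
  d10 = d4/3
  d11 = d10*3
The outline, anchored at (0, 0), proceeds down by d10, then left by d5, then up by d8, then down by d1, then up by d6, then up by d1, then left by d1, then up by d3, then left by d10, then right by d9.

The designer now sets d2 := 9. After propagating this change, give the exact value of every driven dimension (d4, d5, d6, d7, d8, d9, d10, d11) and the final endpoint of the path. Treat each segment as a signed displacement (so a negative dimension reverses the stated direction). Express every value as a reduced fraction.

d4 = -9/2
d5 = -27/2
d6 = -27/10
d7 = 15/2
d8 = 15/2
d9 = 22
d10 = -3/2
d11 = -9/2
endpoint = (73/2, 213/10)

Apply edit: d2 := 9
  d4 = d1 - d3/3 = -9/2
  d5 = d4 - 9 = -27/2
  d6 = d5/5 = -27/10
  d7 = d3/2 = 15/2
  d8 = d3 + d1*3 - d2 = 15/2
  d9 = d3/2 + 10 - d4 = 22
  d10 = d4/3 = -3/2
  d11 = d10*3 = -9/2
Walk from origin (0, 0):
  seg 1: down by d10 = -3/2 → (0, 3/2)
  seg 2: left by d5 = -27/2 → (27/2, 3/2)
  seg 3: up by d8 = 15/2 → (27/2, 9)
  seg 4: down by d1 = 1/2 → (27/2, 17/2)
  seg 5: up by d6 = -27/10 → (27/2, 29/5)
  seg 6: up by d1 = 1/2 → (27/2, 63/10)
  seg 7: left by d1 = 1/2 → (13, 63/10)
  seg 8: up by d3 = 15 → (13, 213/10)
  seg 9: left by d10 = -3/2 → (29/2, 213/10)
  seg 10: right by d9 = 22 → (73/2, 213/10)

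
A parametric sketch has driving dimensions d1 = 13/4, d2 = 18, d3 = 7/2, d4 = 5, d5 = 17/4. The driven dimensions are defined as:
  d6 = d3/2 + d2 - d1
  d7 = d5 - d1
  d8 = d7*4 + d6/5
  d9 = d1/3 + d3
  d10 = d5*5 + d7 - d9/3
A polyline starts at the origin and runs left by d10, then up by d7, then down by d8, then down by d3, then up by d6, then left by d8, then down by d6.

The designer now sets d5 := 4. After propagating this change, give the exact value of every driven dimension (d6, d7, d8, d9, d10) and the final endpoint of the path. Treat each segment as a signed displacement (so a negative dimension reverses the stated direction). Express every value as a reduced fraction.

Apply edit: d5 := 4
  d6 = d3/2 + d2 - d1 = 33/2
  d7 = d5 - d1 = 3/4
  d8 = d7*4 + d6/5 = 63/10
  d9 = d1/3 + d3 = 55/12
  d10 = d5*5 + d7 - d9/3 = 173/9
Walk from origin (0, 0):
  seg 1: left by d10 = 173/9 → (-173/9, 0)
  seg 2: up by d7 = 3/4 → (-173/9, 3/4)
  seg 3: down by d8 = 63/10 → (-173/9, -111/20)
  seg 4: down by d3 = 7/2 → (-173/9, -181/20)
  seg 5: up by d6 = 33/2 → (-173/9, 149/20)
  seg 6: left by d8 = 63/10 → (-2297/90, 149/20)
  seg 7: down by d6 = 33/2 → (-2297/90, -181/20)

d6 = 33/2
d7 = 3/4
d8 = 63/10
d9 = 55/12
d10 = 173/9
endpoint = (-2297/90, -181/20)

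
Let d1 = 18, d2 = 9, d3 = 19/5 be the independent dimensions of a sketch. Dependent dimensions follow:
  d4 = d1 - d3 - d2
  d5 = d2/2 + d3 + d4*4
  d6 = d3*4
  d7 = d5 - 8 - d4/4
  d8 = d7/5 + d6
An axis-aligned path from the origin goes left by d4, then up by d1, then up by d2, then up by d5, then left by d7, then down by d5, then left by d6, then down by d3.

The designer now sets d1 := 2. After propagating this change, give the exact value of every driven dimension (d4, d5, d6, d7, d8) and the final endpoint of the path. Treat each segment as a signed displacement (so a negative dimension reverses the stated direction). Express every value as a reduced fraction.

Apply edit: d1 := 2
  d4 = d1 - d3 - d2 = -54/5
  d5 = d2/2 + d3 + d4*4 = -349/10
  d6 = d3*4 = 76/5
  d7 = d5 - 8 - d4/4 = -201/5
  d8 = d7/5 + d6 = 179/25
Walk from origin (0, 0):
  seg 1: left by d4 = -54/5 → (54/5, 0)
  seg 2: up by d1 = 2 → (54/5, 2)
  seg 3: up by d2 = 9 → (54/5, 11)
  seg 4: up by d5 = -349/10 → (54/5, -239/10)
  seg 5: left by d7 = -201/5 → (51, -239/10)
  seg 6: down by d5 = -349/10 → (51, 11)
  seg 7: left by d6 = 76/5 → (179/5, 11)
  seg 8: down by d3 = 19/5 → (179/5, 36/5)

d4 = -54/5
d5 = -349/10
d6 = 76/5
d7 = -201/5
d8 = 179/25
endpoint = (179/5, 36/5)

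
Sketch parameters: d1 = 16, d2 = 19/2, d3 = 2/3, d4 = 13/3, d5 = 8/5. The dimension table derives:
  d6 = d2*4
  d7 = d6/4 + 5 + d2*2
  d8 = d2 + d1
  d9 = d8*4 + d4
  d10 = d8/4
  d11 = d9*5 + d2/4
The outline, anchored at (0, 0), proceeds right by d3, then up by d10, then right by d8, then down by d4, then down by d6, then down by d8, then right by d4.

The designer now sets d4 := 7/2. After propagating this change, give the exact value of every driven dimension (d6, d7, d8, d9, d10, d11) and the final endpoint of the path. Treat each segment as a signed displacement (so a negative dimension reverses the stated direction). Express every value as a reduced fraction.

Apply edit: d4 := 7/2
  d6 = d2*4 = 38
  d7 = d6/4 + 5 + d2*2 = 67/2
  d8 = d2 + d1 = 51/2
  d9 = d8*4 + d4 = 211/2
  d10 = d8/4 = 51/8
  d11 = d9*5 + d2/4 = 4239/8
Walk from origin (0, 0):
  seg 1: right by d3 = 2/3 → (2/3, 0)
  seg 2: up by d10 = 51/8 → (2/3, 51/8)
  seg 3: right by d8 = 51/2 → (157/6, 51/8)
  seg 4: down by d4 = 7/2 → (157/6, 23/8)
  seg 5: down by d6 = 38 → (157/6, -281/8)
  seg 6: down by d8 = 51/2 → (157/6, -485/8)
  seg 7: right by d4 = 7/2 → (89/3, -485/8)

d6 = 38
d7 = 67/2
d8 = 51/2
d9 = 211/2
d10 = 51/8
d11 = 4239/8
endpoint = (89/3, -485/8)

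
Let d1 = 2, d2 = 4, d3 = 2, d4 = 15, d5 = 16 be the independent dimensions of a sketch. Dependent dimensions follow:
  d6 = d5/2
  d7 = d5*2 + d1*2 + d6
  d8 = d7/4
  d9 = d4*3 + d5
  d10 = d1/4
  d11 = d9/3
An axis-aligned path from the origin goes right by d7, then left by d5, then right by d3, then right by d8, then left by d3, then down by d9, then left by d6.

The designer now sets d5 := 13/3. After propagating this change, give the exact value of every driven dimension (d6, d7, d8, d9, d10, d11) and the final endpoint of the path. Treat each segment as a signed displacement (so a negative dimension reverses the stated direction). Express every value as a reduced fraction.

d6 = 13/6
d7 = 89/6
d8 = 89/24
d9 = 148/3
d10 = 1/2
d11 = 148/9
endpoint = (289/24, -148/3)

Apply edit: d5 := 13/3
  d6 = d5/2 = 13/6
  d7 = d5*2 + d1*2 + d6 = 89/6
  d8 = d7/4 = 89/24
  d9 = d4*3 + d5 = 148/3
  d10 = d1/4 = 1/2
  d11 = d9/3 = 148/9
Walk from origin (0, 0):
  seg 1: right by d7 = 89/6 → (89/6, 0)
  seg 2: left by d5 = 13/3 → (21/2, 0)
  seg 3: right by d3 = 2 → (25/2, 0)
  seg 4: right by d8 = 89/24 → (389/24, 0)
  seg 5: left by d3 = 2 → (341/24, 0)
  seg 6: down by d9 = 148/3 → (341/24, -148/3)
  seg 7: left by d6 = 13/6 → (289/24, -148/3)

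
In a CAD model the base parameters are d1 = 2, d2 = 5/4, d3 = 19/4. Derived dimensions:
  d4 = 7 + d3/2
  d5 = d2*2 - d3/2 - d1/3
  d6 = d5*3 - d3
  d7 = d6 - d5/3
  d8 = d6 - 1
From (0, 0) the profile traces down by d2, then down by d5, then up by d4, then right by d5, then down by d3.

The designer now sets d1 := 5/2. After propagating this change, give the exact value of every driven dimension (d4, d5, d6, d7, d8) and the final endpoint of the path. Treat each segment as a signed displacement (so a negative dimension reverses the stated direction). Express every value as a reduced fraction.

d4 = 75/8
d5 = -17/24
d6 = -55/8
d7 = -239/36
d8 = -63/8
endpoint = (-17/24, 49/12)

Apply edit: d1 := 5/2
  d4 = 7 + d3/2 = 75/8
  d5 = d2*2 - d3/2 - d1/3 = -17/24
  d6 = d5*3 - d3 = -55/8
  d7 = d6 - d5/3 = -239/36
  d8 = d6 - 1 = -63/8
Walk from origin (0, 0):
  seg 1: down by d2 = 5/4 → (0, -5/4)
  seg 2: down by d5 = -17/24 → (0, -13/24)
  seg 3: up by d4 = 75/8 → (0, 53/6)
  seg 4: right by d5 = -17/24 → (-17/24, 53/6)
  seg 5: down by d3 = 19/4 → (-17/24, 49/12)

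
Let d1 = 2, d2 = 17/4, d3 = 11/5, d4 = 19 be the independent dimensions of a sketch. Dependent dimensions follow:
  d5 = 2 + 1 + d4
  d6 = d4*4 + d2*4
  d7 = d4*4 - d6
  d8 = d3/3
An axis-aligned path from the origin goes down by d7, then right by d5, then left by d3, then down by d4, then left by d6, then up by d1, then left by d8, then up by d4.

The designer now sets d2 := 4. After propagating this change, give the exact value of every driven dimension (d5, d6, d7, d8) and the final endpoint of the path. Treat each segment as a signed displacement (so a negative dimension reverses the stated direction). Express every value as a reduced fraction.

Apply edit: d2 := 4
  d5 = 2 + 1 + d4 = 22
  d6 = d4*4 + d2*4 = 92
  d7 = d4*4 - d6 = -16
  d8 = d3/3 = 11/15
Walk from origin (0, 0):
  seg 1: down by d7 = -16 → (0, 16)
  seg 2: right by d5 = 22 → (22, 16)
  seg 3: left by d3 = 11/5 → (99/5, 16)
  seg 4: down by d4 = 19 → (99/5, -3)
  seg 5: left by d6 = 92 → (-361/5, -3)
  seg 6: up by d1 = 2 → (-361/5, -1)
  seg 7: left by d8 = 11/15 → (-1094/15, -1)
  seg 8: up by d4 = 19 → (-1094/15, 18)

d5 = 22
d6 = 92
d7 = -16
d8 = 11/15
endpoint = (-1094/15, 18)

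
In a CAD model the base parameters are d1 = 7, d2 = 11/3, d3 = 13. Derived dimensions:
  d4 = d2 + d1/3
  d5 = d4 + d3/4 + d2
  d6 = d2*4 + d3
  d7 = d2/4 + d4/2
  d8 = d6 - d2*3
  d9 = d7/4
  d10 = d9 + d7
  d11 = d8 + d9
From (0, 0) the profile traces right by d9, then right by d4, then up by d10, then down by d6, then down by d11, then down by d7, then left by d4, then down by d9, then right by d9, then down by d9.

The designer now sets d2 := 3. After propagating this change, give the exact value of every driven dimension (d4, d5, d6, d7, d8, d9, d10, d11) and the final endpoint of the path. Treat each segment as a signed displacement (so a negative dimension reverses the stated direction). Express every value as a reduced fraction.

Apply edit: d2 := 3
  d4 = d2 + d1/3 = 16/3
  d5 = d4 + d3/4 + d2 = 139/12
  d6 = d2*4 + d3 = 25
  d7 = d2/4 + d4/2 = 41/12
  d8 = d6 - d2*3 = 16
  d9 = d7/4 = 41/48
  d10 = d9 + d7 = 205/48
  d11 = d8 + d9 = 809/48
Walk from origin (0, 0):
  seg 1: right by d9 = 41/48 → (41/48, 0)
  seg 2: right by d4 = 16/3 → (99/16, 0)
  seg 3: up by d10 = 205/48 → (99/16, 205/48)
  seg 4: down by d6 = 25 → (99/16, -995/48)
  seg 5: down by d11 = 809/48 → (99/16, -451/12)
  seg 6: down by d7 = 41/12 → (99/16, -41)
  seg 7: left by d4 = 16/3 → (41/48, -41)
  seg 8: down by d9 = 41/48 → (41/48, -2009/48)
  seg 9: right by d9 = 41/48 → (41/24, -2009/48)
  seg 10: down by d9 = 41/48 → (41/24, -1025/24)

d4 = 16/3
d5 = 139/12
d6 = 25
d7 = 41/12
d8 = 16
d9 = 41/48
d10 = 205/48
d11 = 809/48
endpoint = (41/24, -1025/24)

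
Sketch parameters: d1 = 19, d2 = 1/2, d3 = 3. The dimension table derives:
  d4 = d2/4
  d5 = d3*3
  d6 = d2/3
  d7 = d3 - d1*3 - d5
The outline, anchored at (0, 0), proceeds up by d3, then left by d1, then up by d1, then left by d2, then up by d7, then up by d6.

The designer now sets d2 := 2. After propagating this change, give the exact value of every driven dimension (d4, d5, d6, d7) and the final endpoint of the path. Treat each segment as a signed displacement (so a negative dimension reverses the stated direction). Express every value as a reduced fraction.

Apply edit: d2 := 2
  d4 = d2/4 = 1/2
  d5 = d3*3 = 9
  d6 = d2/3 = 2/3
  d7 = d3 - d1*3 - d5 = -63
Walk from origin (0, 0):
  seg 1: up by d3 = 3 → (0, 3)
  seg 2: left by d1 = 19 → (-19, 3)
  seg 3: up by d1 = 19 → (-19, 22)
  seg 4: left by d2 = 2 → (-21, 22)
  seg 5: up by d7 = -63 → (-21, -41)
  seg 6: up by d6 = 2/3 → (-21, -121/3)

d4 = 1/2
d5 = 9
d6 = 2/3
d7 = -63
endpoint = (-21, -121/3)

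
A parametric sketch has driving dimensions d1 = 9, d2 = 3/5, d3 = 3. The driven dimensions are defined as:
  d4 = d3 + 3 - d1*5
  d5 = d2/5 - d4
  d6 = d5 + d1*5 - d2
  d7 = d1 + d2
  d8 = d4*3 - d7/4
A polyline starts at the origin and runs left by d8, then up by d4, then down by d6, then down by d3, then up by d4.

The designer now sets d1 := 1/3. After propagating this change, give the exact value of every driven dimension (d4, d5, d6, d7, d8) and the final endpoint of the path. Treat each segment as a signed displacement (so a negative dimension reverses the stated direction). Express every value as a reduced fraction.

Apply edit: d1 := 1/3
  d4 = d3 + 3 - d1*5 = 13/3
  d5 = d2/5 - d4 = -316/75
  d6 = d5 + d1*5 - d2 = -236/75
  d7 = d1 + d2 = 14/15
  d8 = d4*3 - d7/4 = 383/30
Walk from origin (0, 0):
  seg 1: left by d8 = 383/30 → (-383/30, 0)
  seg 2: up by d4 = 13/3 → (-383/30, 13/3)
  seg 3: down by d6 = -236/75 → (-383/30, 187/25)
  seg 4: down by d3 = 3 → (-383/30, 112/25)
  seg 5: up by d4 = 13/3 → (-383/30, 661/75)

d4 = 13/3
d5 = -316/75
d6 = -236/75
d7 = 14/15
d8 = 383/30
endpoint = (-383/30, 661/75)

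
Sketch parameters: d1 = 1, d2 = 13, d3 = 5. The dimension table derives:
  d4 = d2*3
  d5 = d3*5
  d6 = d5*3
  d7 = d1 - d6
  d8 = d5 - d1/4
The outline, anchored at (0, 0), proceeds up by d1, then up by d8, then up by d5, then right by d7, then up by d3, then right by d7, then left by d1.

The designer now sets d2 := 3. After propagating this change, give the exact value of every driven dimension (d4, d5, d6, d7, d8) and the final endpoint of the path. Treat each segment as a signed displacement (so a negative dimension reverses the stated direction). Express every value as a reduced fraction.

Apply edit: d2 := 3
  d4 = d2*3 = 9
  d5 = d3*5 = 25
  d6 = d5*3 = 75
  d7 = d1 - d6 = -74
  d8 = d5 - d1/4 = 99/4
Walk from origin (0, 0):
  seg 1: up by d1 = 1 → (0, 1)
  seg 2: up by d8 = 99/4 → (0, 103/4)
  seg 3: up by d5 = 25 → (0, 203/4)
  seg 4: right by d7 = -74 → (-74, 203/4)
  seg 5: up by d3 = 5 → (-74, 223/4)
  seg 6: right by d7 = -74 → (-148, 223/4)
  seg 7: left by d1 = 1 → (-149, 223/4)

d4 = 9
d5 = 25
d6 = 75
d7 = -74
d8 = 99/4
endpoint = (-149, 223/4)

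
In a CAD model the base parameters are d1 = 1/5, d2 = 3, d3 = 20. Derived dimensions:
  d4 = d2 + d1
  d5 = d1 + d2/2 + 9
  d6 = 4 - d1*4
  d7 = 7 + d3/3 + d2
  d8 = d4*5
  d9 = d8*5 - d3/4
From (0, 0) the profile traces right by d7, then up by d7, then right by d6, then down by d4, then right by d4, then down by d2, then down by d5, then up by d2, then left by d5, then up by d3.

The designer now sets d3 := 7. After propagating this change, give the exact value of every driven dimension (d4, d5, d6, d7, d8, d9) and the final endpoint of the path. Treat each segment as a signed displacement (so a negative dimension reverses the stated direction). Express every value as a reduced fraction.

d4 = 16/5
d5 = 107/10
d6 = 16/5
d7 = 37/3
d8 = 16
d9 = 313/4
endpoint = (241/30, 163/30)

Apply edit: d3 := 7
  d4 = d2 + d1 = 16/5
  d5 = d1 + d2/2 + 9 = 107/10
  d6 = 4 - d1*4 = 16/5
  d7 = 7 + d3/3 + d2 = 37/3
  d8 = d4*5 = 16
  d9 = d8*5 - d3/4 = 313/4
Walk from origin (0, 0):
  seg 1: right by d7 = 37/3 → (37/3, 0)
  seg 2: up by d7 = 37/3 → (37/3, 37/3)
  seg 3: right by d6 = 16/5 → (233/15, 37/3)
  seg 4: down by d4 = 16/5 → (233/15, 137/15)
  seg 5: right by d4 = 16/5 → (281/15, 137/15)
  seg 6: down by d2 = 3 → (281/15, 92/15)
  seg 7: down by d5 = 107/10 → (281/15, -137/30)
  seg 8: up by d2 = 3 → (281/15, -47/30)
  seg 9: left by d5 = 107/10 → (241/30, -47/30)
  seg 10: up by d3 = 7 → (241/30, 163/30)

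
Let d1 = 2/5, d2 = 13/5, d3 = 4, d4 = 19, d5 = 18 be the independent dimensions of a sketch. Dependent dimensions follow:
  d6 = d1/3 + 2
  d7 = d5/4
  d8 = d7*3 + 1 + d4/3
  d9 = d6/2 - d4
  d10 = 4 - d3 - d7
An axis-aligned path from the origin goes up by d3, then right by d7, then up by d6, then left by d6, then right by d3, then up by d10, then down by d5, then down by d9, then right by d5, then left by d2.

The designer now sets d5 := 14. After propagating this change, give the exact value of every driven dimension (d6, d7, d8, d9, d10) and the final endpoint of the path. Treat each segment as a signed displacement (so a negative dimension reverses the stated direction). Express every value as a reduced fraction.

d6 = 32/15
d7 = 7/2
d8 = 107/6
d9 = -269/15
d10 = -7/2
endpoint = (503/30, 197/30)

Apply edit: d5 := 14
  d6 = d1/3 + 2 = 32/15
  d7 = d5/4 = 7/2
  d8 = d7*3 + 1 + d4/3 = 107/6
  d9 = d6/2 - d4 = -269/15
  d10 = 4 - d3 - d7 = -7/2
Walk from origin (0, 0):
  seg 1: up by d3 = 4 → (0, 4)
  seg 2: right by d7 = 7/2 → (7/2, 4)
  seg 3: up by d6 = 32/15 → (7/2, 92/15)
  seg 4: left by d6 = 32/15 → (41/30, 92/15)
  seg 5: right by d3 = 4 → (161/30, 92/15)
  seg 6: up by d10 = -7/2 → (161/30, 79/30)
  seg 7: down by d5 = 14 → (161/30, -341/30)
  seg 8: down by d9 = -269/15 → (161/30, 197/30)
  seg 9: right by d5 = 14 → (581/30, 197/30)
  seg 10: left by d2 = 13/5 → (503/30, 197/30)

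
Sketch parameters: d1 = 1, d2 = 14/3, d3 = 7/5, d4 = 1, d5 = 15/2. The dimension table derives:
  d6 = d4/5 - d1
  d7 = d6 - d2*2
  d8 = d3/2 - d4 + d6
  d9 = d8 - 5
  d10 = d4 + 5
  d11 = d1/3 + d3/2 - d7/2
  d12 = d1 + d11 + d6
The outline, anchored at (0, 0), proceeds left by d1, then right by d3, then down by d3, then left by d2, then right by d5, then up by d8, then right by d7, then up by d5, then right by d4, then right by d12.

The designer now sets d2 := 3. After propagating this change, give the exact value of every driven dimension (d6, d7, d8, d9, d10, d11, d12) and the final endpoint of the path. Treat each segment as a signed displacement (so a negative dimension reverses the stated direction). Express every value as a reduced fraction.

d6 = -4/5
d7 = -34/5
d8 = -11/10
d9 = -61/10
d10 = 6
d11 = 133/30
d12 = 139/30
endpoint = (56/15, 5)

Apply edit: d2 := 3
  d6 = d4/5 - d1 = -4/5
  d7 = d6 - d2*2 = -34/5
  d8 = d3/2 - d4 + d6 = -11/10
  d9 = d8 - 5 = -61/10
  d10 = d4 + 5 = 6
  d11 = d1/3 + d3/2 - d7/2 = 133/30
  d12 = d1 + d11 + d6 = 139/30
Walk from origin (0, 0):
  seg 1: left by d1 = 1 → (-1, 0)
  seg 2: right by d3 = 7/5 → (2/5, 0)
  seg 3: down by d3 = 7/5 → (2/5, -7/5)
  seg 4: left by d2 = 3 → (-13/5, -7/5)
  seg 5: right by d5 = 15/2 → (49/10, -7/5)
  seg 6: up by d8 = -11/10 → (49/10, -5/2)
  seg 7: right by d7 = -34/5 → (-19/10, -5/2)
  seg 8: up by d5 = 15/2 → (-19/10, 5)
  seg 9: right by d4 = 1 → (-9/10, 5)
  seg 10: right by d12 = 139/30 → (56/15, 5)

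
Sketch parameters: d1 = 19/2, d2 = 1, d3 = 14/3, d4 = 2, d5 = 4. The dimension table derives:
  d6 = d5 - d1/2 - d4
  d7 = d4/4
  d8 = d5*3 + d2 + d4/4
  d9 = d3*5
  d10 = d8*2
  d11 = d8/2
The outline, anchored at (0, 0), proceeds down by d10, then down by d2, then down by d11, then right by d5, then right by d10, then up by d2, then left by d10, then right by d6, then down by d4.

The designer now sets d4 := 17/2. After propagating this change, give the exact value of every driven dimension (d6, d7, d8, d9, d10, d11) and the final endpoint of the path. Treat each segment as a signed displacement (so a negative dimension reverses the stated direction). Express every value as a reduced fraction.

d6 = -37/4
d7 = 17/8
d8 = 121/8
d9 = 70/3
d10 = 121/4
d11 = 121/16
endpoint = (-21/4, -741/16)

Apply edit: d4 := 17/2
  d6 = d5 - d1/2 - d4 = -37/4
  d7 = d4/4 = 17/8
  d8 = d5*3 + d2 + d4/4 = 121/8
  d9 = d3*5 = 70/3
  d10 = d8*2 = 121/4
  d11 = d8/2 = 121/16
Walk from origin (0, 0):
  seg 1: down by d10 = 121/4 → (0, -121/4)
  seg 2: down by d2 = 1 → (0, -125/4)
  seg 3: down by d11 = 121/16 → (0, -621/16)
  seg 4: right by d5 = 4 → (4, -621/16)
  seg 5: right by d10 = 121/4 → (137/4, -621/16)
  seg 6: up by d2 = 1 → (137/4, -605/16)
  seg 7: left by d10 = 121/4 → (4, -605/16)
  seg 8: right by d6 = -37/4 → (-21/4, -605/16)
  seg 9: down by d4 = 17/2 → (-21/4, -741/16)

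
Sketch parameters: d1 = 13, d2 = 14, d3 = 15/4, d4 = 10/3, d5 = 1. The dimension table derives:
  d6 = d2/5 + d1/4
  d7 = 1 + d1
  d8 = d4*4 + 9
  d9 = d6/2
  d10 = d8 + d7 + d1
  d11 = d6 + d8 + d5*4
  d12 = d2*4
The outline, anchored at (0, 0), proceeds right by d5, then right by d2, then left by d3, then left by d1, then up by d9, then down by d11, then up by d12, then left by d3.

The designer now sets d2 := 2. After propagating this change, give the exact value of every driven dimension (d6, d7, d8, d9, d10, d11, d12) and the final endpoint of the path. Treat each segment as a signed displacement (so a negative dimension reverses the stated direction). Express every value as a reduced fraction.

Apply edit: d2 := 2
  d6 = d2/5 + d1/4 = 73/20
  d7 = 1 + d1 = 14
  d8 = d4*4 + 9 = 67/3
  d9 = d6/2 = 73/40
  d10 = d8 + d7 + d1 = 148/3
  d11 = d6 + d8 + d5*4 = 1799/60
  d12 = d2*4 = 8
Walk from origin (0, 0):
  seg 1: right by d5 = 1 → (1, 0)
  seg 2: right by d2 = 2 → (3, 0)
  seg 3: left by d3 = 15/4 → (-3/4, 0)
  seg 4: left by d1 = 13 → (-55/4, 0)
  seg 5: up by d9 = 73/40 → (-55/4, 73/40)
  seg 6: down by d11 = 1799/60 → (-55/4, -3379/120)
  seg 7: up by d12 = 8 → (-55/4, -2419/120)
  seg 8: left by d3 = 15/4 → (-35/2, -2419/120)

d6 = 73/20
d7 = 14
d8 = 67/3
d9 = 73/40
d10 = 148/3
d11 = 1799/60
d12 = 8
endpoint = (-35/2, -2419/120)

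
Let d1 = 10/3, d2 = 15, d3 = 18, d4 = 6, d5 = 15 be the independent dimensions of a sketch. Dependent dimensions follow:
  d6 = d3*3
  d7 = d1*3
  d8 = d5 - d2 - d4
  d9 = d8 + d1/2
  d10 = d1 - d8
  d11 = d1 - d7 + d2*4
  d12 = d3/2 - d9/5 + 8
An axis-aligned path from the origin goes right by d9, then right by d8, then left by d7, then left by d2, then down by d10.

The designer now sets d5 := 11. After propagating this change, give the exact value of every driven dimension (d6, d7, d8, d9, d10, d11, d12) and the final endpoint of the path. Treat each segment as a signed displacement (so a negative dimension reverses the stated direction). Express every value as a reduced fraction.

d6 = 54
d7 = 10
d8 = -10
d9 = -25/3
d10 = 40/3
d11 = 160/3
d12 = 56/3
endpoint = (-130/3, -40/3)

Apply edit: d5 := 11
  d6 = d3*3 = 54
  d7 = d1*3 = 10
  d8 = d5 - d2 - d4 = -10
  d9 = d8 + d1/2 = -25/3
  d10 = d1 - d8 = 40/3
  d11 = d1 - d7 + d2*4 = 160/3
  d12 = d3/2 - d9/5 + 8 = 56/3
Walk from origin (0, 0):
  seg 1: right by d9 = -25/3 → (-25/3, 0)
  seg 2: right by d8 = -10 → (-55/3, 0)
  seg 3: left by d7 = 10 → (-85/3, 0)
  seg 4: left by d2 = 15 → (-130/3, 0)
  seg 5: down by d10 = 40/3 → (-130/3, -40/3)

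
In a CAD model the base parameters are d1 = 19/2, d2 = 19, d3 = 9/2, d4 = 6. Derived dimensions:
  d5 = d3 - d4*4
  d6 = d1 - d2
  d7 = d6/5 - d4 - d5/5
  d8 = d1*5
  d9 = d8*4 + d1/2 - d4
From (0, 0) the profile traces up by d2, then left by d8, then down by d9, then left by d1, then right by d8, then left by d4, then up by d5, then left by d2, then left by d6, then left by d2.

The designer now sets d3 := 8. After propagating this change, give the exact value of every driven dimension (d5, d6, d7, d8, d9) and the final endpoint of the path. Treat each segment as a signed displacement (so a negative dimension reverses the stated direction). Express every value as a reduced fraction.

Apply edit: d3 := 8
  d5 = d3 - d4*4 = -16
  d6 = d1 - d2 = -19/2
  d7 = d6/5 - d4 - d5/5 = -47/10
  d8 = d1*5 = 95/2
  d9 = d8*4 + d1/2 - d4 = 755/4
Walk from origin (0, 0):
  seg 1: up by d2 = 19 → (0, 19)
  seg 2: left by d8 = 95/2 → (-95/2, 19)
  seg 3: down by d9 = 755/4 → (-95/2, -679/4)
  seg 4: left by d1 = 19/2 → (-57, -679/4)
  seg 5: right by d8 = 95/2 → (-19/2, -679/4)
  seg 6: left by d4 = 6 → (-31/2, -679/4)
  seg 7: up by d5 = -16 → (-31/2, -743/4)
  seg 8: left by d2 = 19 → (-69/2, -743/4)
  seg 9: left by d6 = -19/2 → (-25, -743/4)
  seg 10: left by d2 = 19 → (-44, -743/4)

d5 = -16
d6 = -19/2
d7 = -47/10
d8 = 95/2
d9 = 755/4
endpoint = (-44, -743/4)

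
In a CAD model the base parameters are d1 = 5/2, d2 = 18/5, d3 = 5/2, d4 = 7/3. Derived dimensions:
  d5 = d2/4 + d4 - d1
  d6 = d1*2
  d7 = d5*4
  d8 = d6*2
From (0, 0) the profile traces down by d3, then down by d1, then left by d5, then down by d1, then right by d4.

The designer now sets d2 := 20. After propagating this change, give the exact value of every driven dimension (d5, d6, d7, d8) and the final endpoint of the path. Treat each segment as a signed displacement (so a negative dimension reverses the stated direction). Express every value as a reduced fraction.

Apply edit: d2 := 20
  d5 = d2/4 + d4 - d1 = 29/6
  d6 = d1*2 = 5
  d7 = d5*4 = 58/3
  d8 = d6*2 = 10
Walk from origin (0, 0):
  seg 1: down by d3 = 5/2 → (0, -5/2)
  seg 2: down by d1 = 5/2 → (0, -5)
  seg 3: left by d5 = 29/6 → (-29/6, -5)
  seg 4: down by d1 = 5/2 → (-29/6, -15/2)
  seg 5: right by d4 = 7/3 → (-5/2, -15/2)

d5 = 29/6
d6 = 5
d7 = 58/3
d8 = 10
endpoint = (-5/2, -15/2)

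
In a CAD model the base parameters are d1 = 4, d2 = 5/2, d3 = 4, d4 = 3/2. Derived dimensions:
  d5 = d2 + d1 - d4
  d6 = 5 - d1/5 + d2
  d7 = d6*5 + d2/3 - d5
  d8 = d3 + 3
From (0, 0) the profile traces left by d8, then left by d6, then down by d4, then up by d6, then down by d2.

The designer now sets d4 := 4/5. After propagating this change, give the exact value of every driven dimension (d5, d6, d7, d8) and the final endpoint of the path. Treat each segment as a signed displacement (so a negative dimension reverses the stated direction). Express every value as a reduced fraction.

d5 = 57/10
d6 = 67/10
d7 = 859/30
d8 = 7
endpoint = (-137/10, 17/5)

Apply edit: d4 := 4/5
  d5 = d2 + d1 - d4 = 57/10
  d6 = 5 - d1/5 + d2 = 67/10
  d7 = d6*5 + d2/3 - d5 = 859/30
  d8 = d3 + 3 = 7
Walk from origin (0, 0):
  seg 1: left by d8 = 7 → (-7, 0)
  seg 2: left by d6 = 67/10 → (-137/10, 0)
  seg 3: down by d4 = 4/5 → (-137/10, -4/5)
  seg 4: up by d6 = 67/10 → (-137/10, 59/10)
  seg 5: down by d2 = 5/2 → (-137/10, 17/5)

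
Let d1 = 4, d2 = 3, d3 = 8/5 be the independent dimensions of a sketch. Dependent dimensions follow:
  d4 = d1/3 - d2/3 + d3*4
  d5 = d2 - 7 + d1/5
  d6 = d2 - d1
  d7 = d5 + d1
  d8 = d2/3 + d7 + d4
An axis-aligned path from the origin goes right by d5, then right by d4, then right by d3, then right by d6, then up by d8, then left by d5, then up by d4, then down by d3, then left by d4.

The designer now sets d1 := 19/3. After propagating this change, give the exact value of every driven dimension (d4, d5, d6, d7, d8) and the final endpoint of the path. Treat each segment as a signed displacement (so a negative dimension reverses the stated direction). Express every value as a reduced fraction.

d4 = 338/45
d5 = -41/15
d6 = -10/3
d7 = 18/5
d8 = 109/9
endpoint = (-26/15, 811/45)

Apply edit: d1 := 19/3
  d4 = d1/3 - d2/3 + d3*4 = 338/45
  d5 = d2 - 7 + d1/5 = -41/15
  d6 = d2 - d1 = -10/3
  d7 = d5 + d1 = 18/5
  d8 = d2/3 + d7 + d4 = 109/9
Walk from origin (0, 0):
  seg 1: right by d5 = -41/15 → (-41/15, 0)
  seg 2: right by d4 = 338/45 → (43/9, 0)
  seg 3: right by d3 = 8/5 → (287/45, 0)
  seg 4: right by d6 = -10/3 → (137/45, 0)
  seg 5: up by d8 = 109/9 → (137/45, 109/9)
  seg 6: left by d5 = -41/15 → (52/9, 109/9)
  seg 7: up by d4 = 338/45 → (52/9, 883/45)
  seg 8: down by d3 = 8/5 → (52/9, 811/45)
  seg 9: left by d4 = 338/45 → (-26/15, 811/45)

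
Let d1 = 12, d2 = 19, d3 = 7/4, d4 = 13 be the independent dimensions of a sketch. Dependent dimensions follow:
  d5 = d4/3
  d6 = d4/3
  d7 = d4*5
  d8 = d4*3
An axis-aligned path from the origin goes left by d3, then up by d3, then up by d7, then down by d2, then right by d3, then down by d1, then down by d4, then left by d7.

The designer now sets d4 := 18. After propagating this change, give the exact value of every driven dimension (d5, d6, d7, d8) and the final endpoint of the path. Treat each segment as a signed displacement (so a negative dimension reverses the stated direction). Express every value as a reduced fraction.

Apply edit: d4 := 18
  d5 = d4/3 = 6
  d6 = d4/3 = 6
  d7 = d4*5 = 90
  d8 = d4*3 = 54
Walk from origin (0, 0):
  seg 1: left by d3 = 7/4 → (-7/4, 0)
  seg 2: up by d3 = 7/4 → (-7/4, 7/4)
  seg 3: up by d7 = 90 → (-7/4, 367/4)
  seg 4: down by d2 = 19 → (-7/4, 291/4)
  seg 5: right by d3 = 7/4 → (0, 291/4)
  seg 6: down by d1 = 12 → (0, 243/4)
  seg 7: down by d4 = 18 → (0, 171/4)
  seg 8: left by d7 = 90 → (-90, 171/4)

d5 = 6
d6 = 6
d7 = 90
d8 = 54
endpoint = (-90, 171/4)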